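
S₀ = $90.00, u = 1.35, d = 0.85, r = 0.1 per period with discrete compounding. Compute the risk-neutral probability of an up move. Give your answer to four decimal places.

Risk-neutral probability p = (1 + 0.1 − 0.85)/(1.35 − 0.85) = 0.2500/0.5000 = 0.5000

p = 0.5000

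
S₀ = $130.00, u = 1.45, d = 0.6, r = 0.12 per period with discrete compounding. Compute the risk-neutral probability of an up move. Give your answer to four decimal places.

Risk-neutral probability p = (1 + 0.12 − 0.6)/(1.45 − 0.6) = 0.5200/0.8500 = 0.6118

p = 0.6118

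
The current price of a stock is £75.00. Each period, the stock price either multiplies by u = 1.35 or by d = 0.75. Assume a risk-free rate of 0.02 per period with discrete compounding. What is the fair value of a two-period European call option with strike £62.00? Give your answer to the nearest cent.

£21.17

Risk-neutral probability p = (1 + 0.02 − 0.75)/(1.35 − 0.75) = 0.2700/0.6000 = 0.4500
Terminal stock prices: S_uu = 136.7, S_ud = 75.94, S_dd = 42.19
Terminal payoffs (S − K): max(74.69, 0) = 74.69, max(13.94, 0) = 13.94, max(-19.81, 0) = 0
Node u (S = 101.2): V_u = 1/1.02·[0.4500·74.6875 + 0.5500·13.9375] = 40.4657
Node d (S = 56.25): V_d = 1/1.02·[0.4500·13.9375 + 0.5500·0.0000] = 6.1489
Node 0 (S = 75): V_0 = 1/1.02·[0.4500·40.4657 + 0.5500·6.1489] = 21.1681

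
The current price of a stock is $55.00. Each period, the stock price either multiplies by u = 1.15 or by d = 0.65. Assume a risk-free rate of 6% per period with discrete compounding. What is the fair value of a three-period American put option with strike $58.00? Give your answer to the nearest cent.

Risk-neutral probability p = (1 + 0.06 − 0.65)/(1.15 − 0.65) = 0.4100/0.5000 = 0.8200
Terminal stock prices: S_uuu = 83.65, S_uud = 47.28, S_udd = 26.72, S_ddd = 15.1
Terminal payoffs (K − S): max(-25.65, 0) = 0, max(10.72, 0) = 10.72, max(31.28, 0) = 31.28, max(42.9, 0) = 42.9
Node uu (S = 72.74): continuation = 1/1.06·[0.8200·0.0000 + 0.1800·10.7206] = 1.8205; exercise value = 0.0000 ≤ continuation, so V_uu = 1.8205
Node ud (S = 41.11): continuation = 1/1.06·[0.8200·10.7206 + 0.1800·31.2769] = 13.6045; exercise value = 16.8875 > continuation, so V_ud = 16.8875 (exercise)
Node dd (S = 23.24): continuation = 1/1.06·[0.8200·31.2769 + 0.1800·42.8956] = 31.4795; exercise value = 34.7625 > continuation, so V_dd = 34.7625 (exercise)
Node u (S = 63.25): continuation = 1/1.06·[0.8200·1.8205 + 0.1800·16.8875] = 4.2760; exercise value = 0.0000 ≤ continuation, so V_u = 4.2760
Node d (S = 35.75): continuation = 1/1.06·[0.8200·16.8875 + 0.1800·34.7625] = 18.9670; exercise value = 22.2500 > continuation, so V_d = 22.2500 (exercise)
Node 0 (S = 55): continuation = 1/1.06·[0.8200·4.2760 + 0.1800·22.2500] = 7.0861; exercise value = 3.0000 ≤ continuation, so V_0 = 7.0861

$7.09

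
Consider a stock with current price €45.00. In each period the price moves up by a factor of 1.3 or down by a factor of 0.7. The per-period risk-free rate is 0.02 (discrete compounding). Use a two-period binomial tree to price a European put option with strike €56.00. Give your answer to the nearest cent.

Risk-neutral probability p = (1 + 0.02 − 0.7)/(1.3 − 0.7) = 0.3200/0.6000 = 0.5333
Terminal stock prices: S_uu = 76.05, S_ud = 40.95, S_dd = 22.05
Terminal payoffs (K − S): max(-20.05, 0) = 0, max(15.05, 0) = 15.05, max(33.95, 0) = 33.95
Node u (S = 58.5): V_u = 1/1.02·[0.5333·0.0000 + 0.4667·15.0500] = 6.8856
Node d (S = 31.5): V_d = 1/1.02·[0.5333·15.0500 + 0.4667·33.9500] = 23.4020
Node 0 (S = 45): V_0 = 1/1.02·[0.5333·6.8856 + 0.4667·23.4020] = 14.3071

€14.31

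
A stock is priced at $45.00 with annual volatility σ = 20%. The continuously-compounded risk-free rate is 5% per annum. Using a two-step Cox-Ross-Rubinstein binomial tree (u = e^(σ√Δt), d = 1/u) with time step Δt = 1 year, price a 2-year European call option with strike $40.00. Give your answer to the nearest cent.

CRR parameters: u = e^(σ√Δt) = e^(0.2·√1) = 1.2214, d = 1/u = 0.8187
Per-period rate: rΔt = 0.05·1 = 0.05, so R = e^0.05 = 1.0513
Risk-neutral probability p = (e^0.05 − 0.8187)/(1.2214 − 0.8187) = 0.2325/0.4027 = 0.5775
Terminal stock prices: S_uu = 67.13, S_ud = 45, S_dd = 30.16
Terminal payoffs (S − K): max(27.13, 0) = 27.13, max(5, 0) = 5, max(-9.836, 0) = 0
Node u (S = 54.96): V_u = e^(−0.05)·[0.5775·27.1321 + 0.4225·5.0000] = 16.9139
Node d (S = 36.84): V_d = e^(−0.05)·[0.5775·5.0000 + 0.4225·0.0000] = 2.7466
Node 0 (S = 45): V_0 = e^(−0.05)·[0.5775·16.9139 + 0.4225·2.7466] = 10.3952

$10.40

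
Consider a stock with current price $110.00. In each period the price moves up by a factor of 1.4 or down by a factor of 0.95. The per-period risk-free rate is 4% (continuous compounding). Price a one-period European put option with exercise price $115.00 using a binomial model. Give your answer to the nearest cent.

$8.05

Risk-neutral probability p = (e^0.04 − 0.95)/(1.4 − 0.95) = 0.0908/0.4500 = 0.2018
Terminal stock prices: S_u = 154, S_d = 104.5
Terminal payoffs (K − S): max(-39, 0) = 0, max(10.5, 0) = 10.5
Node 0 (S = 110): V_0 = e^(−0.04)·[0.2018·0.0000 + 0.7982·10.5000] = 8.0525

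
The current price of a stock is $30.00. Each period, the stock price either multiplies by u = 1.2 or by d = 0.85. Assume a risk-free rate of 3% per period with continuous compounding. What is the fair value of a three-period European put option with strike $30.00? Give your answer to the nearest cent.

$2.53

Risk-neutral probability p = (e^0.03 − 0.85)/(1.2 − 0.85) = 0.1805/0.3500 = 0.5156
Terminal stock prices: S_uuu = 51.84, S_uud = 36.72, S_udd = 26.01, S_ddd = 18.42
Terminal payoffs (K − S): max(-21.84, 0) = 0, max(-6.72, 0) = 0, max(3.99, 0) = 3.99, max(11.58, 0) = 11.58
Node uu (S = 43.2): V_uu = e^(−0.03)·[0.5156·0.0000 + 0.4844·0.0000] = 0.0000
Node ud (S = 30.6): V_ud = e^(−0.03)·[0.5156·0.0000 + 0.4844·3.9900] = 1.8757
Node dd (S = 21.67): V_dd = e^(−0.03)·[0.5156·3.9900 + 0.4844·11.5763] = 7.4384
Node u (S = 36): V_u = e^(−0.03)·[0.5156·0.0000 + 0.4844·1.8757] = 0.8818
Node d (S = 25.5): V_d = e^(−0.03)·[0.5156·1.8757 + 0.4844·7.4384] = 4.4353
Node 0 (S = 30): V_0 = e^(−0.03)·[0.5156·0.8818 + 0.4844·4.4353] = 2.5262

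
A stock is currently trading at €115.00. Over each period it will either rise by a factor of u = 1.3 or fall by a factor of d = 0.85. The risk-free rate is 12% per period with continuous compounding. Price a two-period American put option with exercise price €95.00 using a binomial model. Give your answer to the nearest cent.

€1.38

Risk-neutral probability p = (e^0.12 − 0.85)/(1.3 − 0.85) = 0.2775/0.4500 = 0.6167
Terminal stock prices: S_uu = 194.4, S_ud = 127.1, S_dd = 83.09
Terminal payoffs (K − S): max(-99.35, 0) = 0, max(-32.08, 0) = 0, max(11.91, 0) = 11.91
Node u (S = 149.5): continuation = e^(−0.12)·[0.6167·0.0000 + 0.3833·0.0000] = 0.0000; exercise value = 0.0000 ≤ continuation, so V_u = 0.0000
Node d (S = 97.75): continuation = e^(−0.12)·[0.6167·0.0000 + 0.3833·11.9125] = 4.0502; exercise value = 0.0000 ≤ continuation, so V_d = 4.0502
Node 0 (S = 115): continuation = e^(−0.12)·[0.6167·0.0000 + 0.3833·4.0502] = 1.3770; exercise value = 0.0000 ≤ continuation, so V_0 = 1.3770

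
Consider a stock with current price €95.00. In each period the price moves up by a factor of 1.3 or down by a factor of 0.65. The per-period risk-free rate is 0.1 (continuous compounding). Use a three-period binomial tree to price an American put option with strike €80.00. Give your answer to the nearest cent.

€6.25

Risk-neutral probability p = (e^0.1 − 0.65)/(1.3 − 0.65) = 0.4552/0.6500 = 0.7003
Terminal stock prices: S_uuu = 208.7, S_uud = 104.4, S_udd = 52.18, S_ddd = 26.09
Terminal payoffs (K − S): max(-128.7, 0) = 0, max(-24.36, 0) = 0, max(27.82, 0) = 27.82, max(53.91, 0) = 53.91
Node uu (S = 160.6): continuation = e^(−0.1)·[0.7003·0.0000 + 0.2997·0.0000] = 0.0000; exercise value = 0.0000 ≤ continuation, so V_uu = 0.0000
Node ud (S = 80.28): continuation = e^(−0.1)·[0.7003·0.0000 + 0.2997·27.8212] = 7.5455; exercise value = 0.0000 ≤ continuation, so V_ud = 7.5455
Node dd (S = 40.14): continuation = e^(−0.1)·[0.7003·27.8212 + 0.2997·53.9106] = 32.2495; exercise value = 39.8625 > continuation, so V_dd = 39.8625 (exercise)
Node u (S = 123.5): continuation = e^(−0.1)·[0.7003·0.0000 + 0.2997·7.5455] = 2.0464; exercise value = 0.0000 ≤ continuation, so V_u = 2.0464
Node d (S = 61.75): continuation = e^(−0.1)·[0.7003·7.5455 + 0.2997·39.8625] = 15.5922; exercise value = 18.2500 > continuation, so V_d = 18.2500 (exercise)
Node 0 (S = 95): continuation = e^(−0.1)·[0.7003·2.0464 + 0.2997·18.2500] = 6.2463; exercise value = 0.0000 ≤ continuation, so V_0 = 6.2463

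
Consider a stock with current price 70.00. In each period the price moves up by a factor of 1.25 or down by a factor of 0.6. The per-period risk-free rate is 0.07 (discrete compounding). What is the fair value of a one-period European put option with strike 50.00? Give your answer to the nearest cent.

2.07

Risk-neutral probability p = (1 + 0.07 − 0.6)/(1.25 − 0.6) = 0.4700/0.6500 = 0.7231
Terminal stock prices: S_u = 87.5, S_d = 42
Terminal payoffs (K − S): max(-37.5, 0) = 0, max(8, 0) = 8
Node 0 (S = 70): V_0 = 1/1.07·[0.7231·0.0000 + 0.2769·8.0000] = 2.0705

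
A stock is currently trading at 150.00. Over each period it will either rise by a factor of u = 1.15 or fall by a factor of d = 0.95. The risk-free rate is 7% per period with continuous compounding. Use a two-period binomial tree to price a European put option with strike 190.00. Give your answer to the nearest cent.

17.91

Risk-neutral probability p = (e^0.07 − 0.95)/(1.15 − 0.95) = 0.1225/0.2000 = 0.6125
Terminal stock prices: S_uu = 198.4, S_ud = 163.9, S_dd = 135.4
Terminal payoffs (K − S): max(-8.375, 0) = 0, max(26.12, 0) = 26.12, max(54.62, 0) = 54.62
Node u (S = 172.5): V_u = e^(−0.07)·[0.6125·0.0000 + 0.3875·26.1250] = 9.4380
Node d (S = 142.5): V_d = e^(−0.07)·[0.6125·26.1250 + 0.3875·54.6250] = 34.6548
Node 0 (S = 150): V_0 = e^(−0.07)·[0.6125·9.4380 + 0.3875·34.6548] = 17.9099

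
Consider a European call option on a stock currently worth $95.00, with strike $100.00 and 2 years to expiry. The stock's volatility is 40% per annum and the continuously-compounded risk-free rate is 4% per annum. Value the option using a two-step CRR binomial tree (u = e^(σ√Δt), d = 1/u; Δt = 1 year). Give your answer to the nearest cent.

CRR parameters: u = e^(σ√Δt) = e^(0.4·√1) = 1.4918, d = 1/u = 0.6703
Per-period rate: rΔt = 0.04·1 = 0.04, so R = e^0.04 = 1.0408
Risk-neutral probability p = (e^0.04 − 0.6703)/(1.4918 − 0.6703) = 0.3705/0.8215 = 0.4510
Terminal stock prices: S_uu = 211.4, S_ud = 95, S_dd = 42.69
Terminal payoffs (S − K): max(111.4, 0) = 111.4, max(-5, 0) = 0, max(-57.31, 0) = 0
Node u (S = 141.7): V_u = e^(−0.04)·[0.4510·111.4264 + 0.5490·0.0000] = 48.2818
Node d (S = 63.68): V_d = e^(−0.04)·[0.4510·0.0000 + 0.5490·0.0000] = 0.0000
Node 0 (S = 95): V_0 = e^(−0.04)·[0.4510·48.2818 + 0.5490·0.0000] = 20.9208

$20.92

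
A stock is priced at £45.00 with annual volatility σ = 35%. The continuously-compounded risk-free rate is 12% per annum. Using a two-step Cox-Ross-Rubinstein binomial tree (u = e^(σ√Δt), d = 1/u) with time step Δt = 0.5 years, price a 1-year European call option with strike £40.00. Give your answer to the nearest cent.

£11.66

CRR parameters: u = e^(σ√Δt) = e^(0.35·√0.5) = 1.2808, d = 1/u = 0.7808
Per-period rate: rΔt = 0.12·0.5 = 0.06, so R = e^0.06 = 1.0618
Risk-neutral probability p = (e^0.06 − 0.7808)/(1.2808 − 0.7808) = 0.2811/0.5000 = 0.5621
Terminal stock prices: S_uu = 73.82, S_ud = 45, S_dd = 27.43
Terminal payoffs (S − K): max(33.82, 0) = 33.82, max(5, 0) = 5, max(-12.57, 0) = 0
Node u (S = 57.64): V_u = e^(−0.06)·[0.5621·33.8206 + 0.4379·5.0000] = 19.9656
Node d (S = 35.13): V_d = e^(−0.06)·[0.5621·5.0000 + 0.4379·0.0000] = 2.6469
Node 0 (S = 45): V_0 = e^(−0.06)·[0.5621·19.9656 + 0.4379·2.6469] = 11.6607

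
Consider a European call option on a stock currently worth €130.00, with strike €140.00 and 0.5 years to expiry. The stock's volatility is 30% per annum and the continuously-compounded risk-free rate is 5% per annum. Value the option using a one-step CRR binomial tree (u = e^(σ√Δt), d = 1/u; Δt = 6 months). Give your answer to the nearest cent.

€10.23

CRR parameters: u = e^(σ√Δt) = e^(0.3·√0.5) = 1.2363, d = 1/u = 0.8089
Per-period rate: rΔt = 0.05·0.5 = 0.025, so R = e^0.025 = 1.0253
Risk-neutral probability p = (e^0.025 − 0.8089)/(1.2363 − 0.8089) = 0.2165/0.4275 = 0.5064
Terminal stock prices: S_u = 160.7, S_d = 105.2
Terminal payoffs (S − K): max(20.72, 0) = 20.72, max(-34.85, 0) = 0
Node 0 (S = 130): V_0 = e^(−0.025)·[0.5064·20.7204 + 0.4936·0.0000] = 10.2335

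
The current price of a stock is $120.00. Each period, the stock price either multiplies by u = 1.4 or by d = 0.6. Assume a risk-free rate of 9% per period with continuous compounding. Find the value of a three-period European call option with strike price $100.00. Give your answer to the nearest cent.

Risk-neutral probability p = (e^0.09 − 0.6)/(1.4 − 0.6) = 0.4942/0.8000 = 0.6177
Terminal stock prices: S_uuu = 329.3, S_uud = 141.1, S_udd = 60.48, S_ddd = 25.92
Terminal payoffs (S − K): max(229.3, 0) = 229.3, max(41.12, 0) = 41.12, max(-39.52, 0) = 0, max(-74.08, 0) = 0
Node uu (S = 235.2): V_uu = e^(−0.09)·[0.6177·229.2800 + 0.3823·41.1200] = 143.8069
Node ud (S = 100.8): V_ud = e^(−0.09)·[0.6177·41.1200 + 0.3823·0.0000] = 23.2144
Node dd (S = 43.2): V_dd = e^(−0.09)·[0.6177·0.0000 + 0.3823·0.0000] = 0.0000
Node u (S = 168): V_u = e^(−0.09)·[0.6177·143.8069 + 0.3823·23.2144] = 89.2970
Node d (S = 72): V_d = e^(−0.09)·[0.6177·23.2144 + 0.3823·0.0000] = 13.1057
Node 0 (S = 120): V_0 = e^(−0.09)·[0.6177·89.2970 + 0.3823·13.1057] = 54.9916

$54.99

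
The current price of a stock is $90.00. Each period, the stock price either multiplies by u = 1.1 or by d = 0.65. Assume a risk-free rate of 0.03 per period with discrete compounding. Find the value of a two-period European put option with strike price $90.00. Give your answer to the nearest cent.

Risk-neutral probability p = (1 + 0.03 − 0.65)/(1.1 − 0.65) = 0.3800/0.4500 = 0.8444
Terminal stock prices: S_uu = 108.9, S_ud = 64.35, S_dd = 38.03
Terminal payoffs (K − S): max(-18.9, 0) = 0, max(25.65, 0) = 25.65, max(51.97, 0) = 51.97
Node u (S = 99): V_u = 1/1.03·[0.8444·0.0000 + 0.1556·25.6500] = 3.8738
Node d (S = 58.5): V_d = 1/1.03·[0.8444·25.6500 + 0.1556·51.9750] = 28.8786
Node 0 (S = 90): V_0 = 1/1.03·[0.8444·3.8738 + 0.1556·28.8786] = 7.5373

$7.54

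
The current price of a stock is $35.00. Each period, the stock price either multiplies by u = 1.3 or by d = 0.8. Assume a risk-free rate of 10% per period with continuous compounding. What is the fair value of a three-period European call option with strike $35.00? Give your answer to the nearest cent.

$11.03

Risk-neutral probability p = (e^0.1 − 0.8)/(1.3 − 0.8) = 0.3052/0.5000 = 0.6103
Terminal stock prices: S_uuu = 76.89, S_uud = 47.32, S_udd = 29.12, S_ddd = 17.92
Terminal payoffs (S − K): max(41.89, 0) = 41.89, max(12.32, 0) = 12.32, max(-5.88, 0) = 0, max(-17.08, 0) = 0
Node uu (S = 59.15): V_uu = e^(−0.1)·[0.6103·41.8950 + 0.3897·12.3200] = 27.4807
Node ud (S = 36.4): V_ud = e^(−0.1)·[0.6103·12.3200 + 0.3897·0.0000] = 6.8038
Node dd (S = 22.4): V_dd = e^(−0.1)·[0.6103·0.0000 + 0.3897·0.0000] = 0.0000
Node u (S = 45.5): V_u = e^(−0.1)·[0.6103·27.4807 + 0.3897·6.8038] = 17.5754
Node d (S = 28): V_d = e^(−0.1)·[0.6103·6.8038 + 0.3897·0.0000] = 3.7575
Node 0 (S = 35): V_0 = e^(−0.1)·[0.6103·17.5754 + 0.3897·3.7575] = 11.0310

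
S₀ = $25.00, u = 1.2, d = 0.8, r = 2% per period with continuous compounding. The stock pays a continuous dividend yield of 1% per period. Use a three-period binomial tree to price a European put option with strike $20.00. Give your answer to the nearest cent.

$0.99

Per-period risk-free factor R = e^0.02 = 1.0202; dividend-adjusted growth = e^(0.02−0.01) = 1.0101.
Risk-neutral probability p = (1.0101 − 0.8)/(1.2 − 0.8) = 0.2101/0.4000 = 0.5251
Terminal stock prices: S_uuu = 43.2, S_uud = 28.8, S_udd = 19.2, S_ddd = 12.8
Terminal payoffs (K − S): max(-23.2, 0) = 0, max(-8.8, 0) = 0, max(0.8, 0) = 0.8, max(7.2, 0) = 7.2
Node uu (S = 36): V_uu = e^(−0.02)·[0.5251·0.0000 + 0.4749·0.0000] = 0.0000
Node ud (S = 24): V_ud = e^(−0.02)·[0.5251·0.0000 + 0.4749·0.8000] = 0.3724
Node dd (S = 16): V_dd = e^(−0.02)·[0.5251·0.8000 + 0.4749·7.2000] = 3.7632
Node u (S = 30): V_u = e^(−0.02)·[0.5251·0.0000 + 0.4749·0.3724] = 0.1733
Node d (S = 20): V_d = e^(−0.02)·[0.5251·0.3724 + 0.4749·3.7632] = 1.9433
Node 0 (S = 25): V_0 = e^(−0.02)·[0.5251·0.1733 + 0.4749·1.9433] = 0.9938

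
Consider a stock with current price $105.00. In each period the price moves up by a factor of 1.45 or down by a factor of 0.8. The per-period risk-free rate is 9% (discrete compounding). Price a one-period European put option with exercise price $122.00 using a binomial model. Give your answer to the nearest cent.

Risk-neutral probability p = (1 + 0.09 − 0.8)/(1.45 − 0.8) = 0.2900/0.6500 = 0.4462
Terminal stock prices: S_u = 152.2, S_d = 84
Terminal payoffs (K − S): max(-30.25, 0) = 0, max(38, 0) = 38
Node 0 (S = 105): V_0 = 1/1.09·[0.4462·0.0000 + 0.5538·38.0000] = 19.3084

$19.31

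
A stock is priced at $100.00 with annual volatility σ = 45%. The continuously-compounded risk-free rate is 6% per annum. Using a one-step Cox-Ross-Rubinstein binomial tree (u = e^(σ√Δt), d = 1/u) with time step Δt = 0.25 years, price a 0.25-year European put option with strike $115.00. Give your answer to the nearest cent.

CRR parameters: u = e^(σ√Δt) = e^(0.45·√0.25) = 1.2523, d = 1/u = 0.7985
Per-period rate: rΔt = 0.06·0.25 = 0.015, so R = e^0.015 = 1.0151
Risk-neutral probability p = (e^0.015 − 0.7985)/(1.2523 − 0.7985) = 0.2166/0.4538 = 0.4773
Terminal stock prices: S_u = 125.2, S_d = 79.85
Terminal payoffs (K − S): max(-10.23, 0) = 0, max(35.15, 0) = 35.15
Node 0 (S = 100): V_0 = e^(−0.015)·[0.4773·0.0000 + 0.5227·35.1484] = 18.0989

$18.10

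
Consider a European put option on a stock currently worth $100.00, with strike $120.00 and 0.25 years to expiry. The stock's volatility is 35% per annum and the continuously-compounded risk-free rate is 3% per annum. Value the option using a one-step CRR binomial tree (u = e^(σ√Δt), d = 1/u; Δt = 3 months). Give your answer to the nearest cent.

CRR parameters: u = e^(σ√Δt) = e^(0.35·√0.25) = 1.1912, d = 1/u = 0.8395
Per-period rate: rΔt = 0.03·0.25 = 0.0075, so R = e^0.0075 = 1.0075
Risk-neutral probability p = (e^0.0075 − 0.8395)/(1.1912 − 0.8395) = 0.1681/0.3518 = 0.4778
Terminal stock prices: S_u = 119.1, S_d = 83.95
Terminal payoffs (K − S): max(0.8754, 0) = 0.8754, max(36.05, 0) = 36.05
Node 0 (S = 100): V_0 = e^(−0.0075)·[0.4778·0.8754 + 0.5222·36.0543] = 19.1034

$19.10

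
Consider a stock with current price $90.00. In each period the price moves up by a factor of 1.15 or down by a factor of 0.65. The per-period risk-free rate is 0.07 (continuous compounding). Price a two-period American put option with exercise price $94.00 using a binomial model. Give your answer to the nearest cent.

Risk-neutral probability p = (e^0.07 − 0.65)/(1.15 − 0.65) = 0.4225/0.5000 = 0.8450
Terminal stock prices: S_uu = 119, S_ud = 67.27, S_dd = 38.03
Terminal payoffs (K − S): max(-25.02, 0) = 0, max(26.73, 0) = 26.73, max(55.97, 0) = 55.97
Node u (S = 103.5): continuation = e^(−0.07)·[0.8450·0.0000 + 0.1550·26.7250] = 3.8619; exercise value = 0.0000 ≤ continuation, so V_u = 3.8619
Node d (S = 58.5): continuation = e^(−0.07)·[0.8450·26.7250 + 0.1550·55.9750] = 29.1450; exercise value = 35.5000 > continuation, so V_d = 35.5000 (exercise)
Node 0 (S = 90): continuation = e^(−0.07)·[0.8450·3.8619 + 0.1550·35.5000] = 8.1727; exercise value = 4.0000 ≤ continuation, so V_0 = 8.1727

$8.17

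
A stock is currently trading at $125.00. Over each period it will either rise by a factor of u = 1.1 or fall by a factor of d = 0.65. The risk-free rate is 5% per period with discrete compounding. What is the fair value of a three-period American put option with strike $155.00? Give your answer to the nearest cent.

Risk-neutral probability p = (1 + 0.05 − 0.65)/(1.1 − 0.65) = 0.4000/0.4500 = 0.8889
Terminal stock prices: S_uuu = 166.4, S_uud = 98.31, S_udd = 58.09, S_ddd = 34.33
Terminal payoffs (K − S): max(-11.38, 0) = 0, max(56.69, 0) = 56.69, max(96.91, 0) = 96.91, max(120.7, 0) = 120.7
Node uu (S = 151.3): continuation = 1/1.05·[0.8889·0.0000 + 0.1111·56.6875] = 5.9987; exercise value = 3.7500 ≤ continuation, so V_uu = 5.9987
Node ud (S = 89.38): continuation = 1/1.05·[0.8889·56.6875 + 0.1111·96.9062] = 58.2440; exercise value = 65.6250 > continuation, so V_ud = 65.6250 (exercise)
Node dd (S = 52.81): continuation = 1/1.05·[0.8889·96.9062 + 0.1111·120.6719] = 94.8065; exercise value = 102.1875 > continuation, so V_dd = 102.1875 (exercise)
Node u (S = 137.5): continuation = 1/1.05·[0.8889·5.9987 + 0.1111·65.6250] = 12.0227; exercise value = 17.5000 > continuation, so V_u = 17.5000 (exercise)
Node d (S = 81.25): continuation = 1/1.05·[0.8889·65.6250 + 0.1111·102.1875] = 66.3690; exercise value = 73.7500 > continuation, so V_d = 73.7500 (exercise)
Node 0 (S = 125): continuation = 1/1.05·[0.8889·17.5000 + 0.1111·73.7500] = 22.6190; exercise value = 30.0000 > continuation, so V_0 = 30.0000 (exercise)

$30.00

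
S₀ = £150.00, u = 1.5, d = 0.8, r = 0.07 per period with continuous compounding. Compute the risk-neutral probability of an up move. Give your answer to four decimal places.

p = 0.3893

Risk-neutral probability p = (e^0.07 − 0.8)/(1.5 − 0.8) = 0.2725/0.7000 = 0.3893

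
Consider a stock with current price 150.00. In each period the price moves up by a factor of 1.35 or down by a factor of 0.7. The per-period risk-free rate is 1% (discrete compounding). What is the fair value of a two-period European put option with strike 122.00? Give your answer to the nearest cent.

Risk-neutral probability p = (1 + 0.01 − 0.7)/(1.35 − 0.7) = 0.3100/0.6500 = 0.4769
Terminal stock prices: S_uu = 273.4, S_ud = 141.8, S_dd = 73.5
Terminal payoffs (K − S): max(-151.4, 0) = 0, max(-19.75, 0) = 0, max(48.5, 0) = 48.5
Node u (S = 202.5): V_u = 1/1.01·[0.4769·0.0000 + 0.5231·0.0000] = 0.0000
Node d (S = 105): V_d = 1/1.01·[0.4769·0.0000 + 0.5231·48.5000] = 25.1181
Node 0 (S = 150): V_0 = 1/1.01·[0.4769·0.0000 + 0.5231·25.1181] = 13.0086

13.01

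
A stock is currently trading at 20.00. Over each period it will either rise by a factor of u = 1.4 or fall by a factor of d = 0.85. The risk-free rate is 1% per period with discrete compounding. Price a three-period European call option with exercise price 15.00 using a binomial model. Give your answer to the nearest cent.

Risk-neutral probability p = (1 + 0.01 − 0.85)/(1.4 − 0.85) = 0.1600/0.5500 = 0.2909
Terminal stock prices: S_uuu = 54.88, S_uud = 33.32, S_udd = 20.23, S_ddd = 12.28
Terminal payoffs (S − K): max(39.88, 0) = 39.88, max(18.32, 0) = 18.32, max(5.23, 0) = 5.23, max(-2.718, 0) = 0
Node uu (S = 39.2): V_uu = 1/1.01·[0.2909·39.8800 + 0.7091·18.3200] = 24.3485
Node ud (S = 23.8): V_ud = 1/1.01·[0.2909·18.3200 + 0.7091·5.2300] = 8.9485
Node dd (S = 14.45): V_dd = 1/1.01·[0.2909·5.2300 + 0.7091·0.0000] = 1.5064
Node u (S = 28): V_u = 1/1.01·[0.2909·24.3485 + 0.7091·8.9485] = 13.2956
Node d (S = 17): V_d = 1/1.01·[0.2909·8.9485 + 0.7091·1.5064] = 3.6350
Node 0 (S = 20): V_0 = 1/1.01·[0.2909·13.2956 + 0.7091·3.6350] = 6.3815

6.38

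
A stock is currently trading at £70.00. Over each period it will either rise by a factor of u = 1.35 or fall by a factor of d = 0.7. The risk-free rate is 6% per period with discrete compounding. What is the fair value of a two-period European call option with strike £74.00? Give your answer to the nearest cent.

£14.63

Risk-neutral probability p = (1 + 0.06 − 0.7)/(1.35 − 0.7) = 0.3600/0.6500 = 0.5538
Terminal stock prices: S_uu = 127.6, S_ud = 66.15, S_dd = 34.3
Terminal payoffs (S − K): max(53.58, 0) = 53.58, max(-7.85, 0) = 0, max(-39.7, 0) = 0
Node u (S = 94.5): V_u = 1/1.06·[0.5538·53.5750 + 0.4462·0.0000] = 27.9927
Node d (S = 49): V_d = 1/1.06·[0.5538·0.0000 + 0.4462·0.0000] = 0.0000
Node 0 (S = 70): V_0 = 1/1.06·[0.5538·27.9927 + 0.4462·0.0000] = 14.6261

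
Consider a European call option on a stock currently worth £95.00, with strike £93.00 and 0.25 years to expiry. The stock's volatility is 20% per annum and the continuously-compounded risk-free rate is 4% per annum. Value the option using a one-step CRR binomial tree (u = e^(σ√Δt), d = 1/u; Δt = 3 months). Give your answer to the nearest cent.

£6.23

CRR parameters: u = e^(σ√Δt) = e^(0.2·√0.25) = 1.1052, d = 1/u = 0.9048
Per-period rate: rΔt = 0.04·0.25 = 0.01, so R = e^0.01 = 1.0101
Risk-neutral probability p = (e^0.01 − 0.9048)/(1.1052 − 0.9048) = 0.1052/0.2003 = 0.5252
Terminal stock prices: S_u = 105, S_d = 85.96
Terminal payoffs (S − K): max(11.99, 0) = 11.99, max(-7.04, 0) = 0
Node 0 (S = 95): V_0 = e^(−0.01)·[0.5252·11.9912 + 0.4748·0.0000] = 6.2350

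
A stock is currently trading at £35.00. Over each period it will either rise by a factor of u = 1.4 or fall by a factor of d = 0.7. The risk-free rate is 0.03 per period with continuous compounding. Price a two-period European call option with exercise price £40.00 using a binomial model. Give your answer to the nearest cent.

Risk-neutral probability p = (e^0.03 − 0.7)/(1.4 − 0.7) = 0.3305/0.7000 = 0.4721
Terminal stock prices: S_uu = 68.6, S_ud = 34.3, S_dd = 17.15
Terminal payoffs (S − K): max(28.6, 0) = 28.6, max(-5.7, 0) = 0, max(-22.85, 0) = 0
Node u (S = 49): V_u = e^(−0.03)·[0.4721·28.6000 + 0.5279·0.0000] = 13.1024
Node d (S = 24.5): V_d = e^(−0.03)·[0.4721·0.0000 + 0.5279·0.0000] = 0.0000
Node 0 (S = 35): V_0 = e^(−0.03)·[0.4721·13.1024 + 0.5279·0.0000] = 6.0025

£6.00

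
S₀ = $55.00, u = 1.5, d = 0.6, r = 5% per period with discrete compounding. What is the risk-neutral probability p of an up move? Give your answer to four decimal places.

Risk-neutral probability p = (1 + 0.05 − 0.6)/(1.5 − 0.6) = 0.4500/0.9000 = 0.5000

p = 0.5000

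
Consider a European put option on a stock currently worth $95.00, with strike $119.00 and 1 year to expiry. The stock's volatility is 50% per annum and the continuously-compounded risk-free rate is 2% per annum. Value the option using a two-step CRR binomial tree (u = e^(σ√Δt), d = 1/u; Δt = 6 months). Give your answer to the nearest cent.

$34.78

CRR parameters: u = e^(σ√Δt) = e^(0.5·√0.5) = 1.4241, d = 1/u = 0.7022
Per-period rate: rΔt = 0.02·0.5 = 0.01, so R = e^0.01 = 1.0101
Risk-neutral probability p = (e^0.01 − 0.7022)/(1.4241 − 0.7022) = 0.3079/0.7219 = 0.4264
Terminal stock prices: S_uu = 192.7, S_ud = 95, S_dd = 46.84
Terminal payoffs (K − S): max(-73.67, 0) = 0, max(24, 0) = 24, max(72.16, 0) = 72.16
Node u (S = 135.3): V_u = e^(−0.01)·[0.4264·0.0000 + 0.5736·24.0000] = 13.6284
Node d (S = 66.71): V_d = e^(−0.01)·[0.4264·24.0000 + 0.5736·72.1585] = 51.1080
Node 0 (S = 95): V_0 = e^(−0.01)·[0.4264·13.6284 + 0.5736·51.1080] = 34.7756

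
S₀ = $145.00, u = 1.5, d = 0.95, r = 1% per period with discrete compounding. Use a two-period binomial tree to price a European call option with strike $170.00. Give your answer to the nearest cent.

Risk-neutral probability p = (1 + 0.01 − 0.95)/(1.5 − 0.95) = 0.0600/0.5500 = 0.1091
Terminal stock prices: S_uu = 326.2, S_ud = 206.6, S_dd = 130.9
Terminal payoffs (S − K): max(156.2, 0) = 156.2, max(36.62, 0) = 36.62, max(-39.14, 0) = 0
Node u (S = 217.5): V_u = 1/1.01·[0.1091·156.2500 + 0.8909·36.6250] = 49.1832
Node d (S = 137.8): V_d = 1/1.01·[0.1091·36.6250 + 0.8909·0.0000] = 3.9559
Node 0 (S = 145): V_0 = 1/1.01·[0.1091·49.1832 + 0.8909·3.9559] = 8.8018

$8.80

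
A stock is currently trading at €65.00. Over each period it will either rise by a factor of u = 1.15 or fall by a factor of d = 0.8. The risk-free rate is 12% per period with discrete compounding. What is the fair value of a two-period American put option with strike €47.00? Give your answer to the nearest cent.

€0.03

Risk-neutral probability p = (1 + 0.12 − 0.8)/(1.15 − 0.8) = 0.3200/0.3500 = 0.9143
Terminal stock prices: S_uu = 85.96, S_ud = 59.8, S_dd = 41.6
Terminal payoffs (K − S): max(-38.96, 0) = 0, max(-12.8, 0) = 0, max(5.4, 0) = 5.4
Node u (S = 74.75): continuation = 1/1.12·[0.9143·0.0000 + 0.0857·0.0000] = 0.0000; exercise value = 0.0000 ≤ continuation, so V_u = 0.0000
Node d (S = 52): continuation = 1/1.12·[0.9143·0.0000 + 0.0857·5.4000] = 0.4133; exercise value = 0.0000 ≤ continuation, so V_d = 0.4133
Node 0 (S = 65): continuation = 1/1.12·[0.9143·0.0000 + 0.0857·0.4133] = 0.0316; exercise value = 0.0000 ≤ continuation, so V_0 = 0.0316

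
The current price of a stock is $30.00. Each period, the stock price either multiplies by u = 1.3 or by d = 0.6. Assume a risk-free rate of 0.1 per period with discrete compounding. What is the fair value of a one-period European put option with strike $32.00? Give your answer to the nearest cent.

$3.64

Risk-neutral probability p = (1 + 0.1 − 0.6)/(1.3 − 0.6) = 0.5000/0.7000 = 0.7143
Terminal stock prices: S_u = 39, S_d = 18
Terminal payoffs (K − S): max(-7, 0) = 0, max(14, 0) = 14
Node 0 (S = 30): V_0 = 1/1.1·[0.7143·0.0000 + 0.2857·14.0000] = 3.6364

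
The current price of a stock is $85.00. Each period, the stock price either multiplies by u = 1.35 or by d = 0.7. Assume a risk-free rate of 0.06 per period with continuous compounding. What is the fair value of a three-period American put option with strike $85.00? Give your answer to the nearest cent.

$13.28

Risk-neutral probability p = (e^0.06 − 0.7)/(1.35 − 0.7) = 0.3618/0.6500 = 0.5567
Terminal stock prices: S_uuu = 209.1, S_uud = 108.4, S_udd = 56.23, S_ddd = 29.15
Terminal payoffs (K − S): max(-124.1, 0) = 0, max(-23.44, 0) = 0, max(28.77, 0) = 28.77, max(55.85, 0) = 55.85
Node uu (S = 154.9): continuation = e^(−0.06)·[0.5567·0.0000 + 0.4433·0.0000] = 0.0000; exercise value = 0.0000 ≤ continuation, so V_uu = 0.0000
Node ud (S = 80.33): continuation = e^(−0.06)·[0.5567·0.0000 + 0.4433·28.7725] = 12.0128; exercise value = 4.6750 ≤ continuation, so V_ud = 12.0128
Node dd (S = 41.65): continuation = e^(−0.06)·[0.5567·28.7725 + 0.4433·55.8450] = 38.4000; exercise value = 43.3500 > continuation, so V_dd = 43.3500 (exercise)
Node u (S = 114.8): continuation = e^(−0.06)·[0.5567·0.0000 + 0.4433·12.0128] = 5.0155; exercise value = 0.0000 ≤ continuation, so V_u = 5.0155
Node d (S = 59.5): continuation = e^(−0.06)·[0.5567·12.0128 + 0.4433·43.3500] = 24.3969; exercise value = 25.5000 > continuation, so V_d = 25.5000 (exercise)
Node 0 (S = 85): continuation = e^(−0.06)·[0.5567·5.0155 + 0.4433·25.5000] = 13.2759; exercise value = 0.0000 ≤ continuation, so V_0 = 13.2759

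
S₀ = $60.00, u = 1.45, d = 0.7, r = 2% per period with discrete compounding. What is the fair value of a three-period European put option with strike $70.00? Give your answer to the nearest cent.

$19.63

Risk-neutral probability p = (1 + 0.02 − 0.7)/(1.45 − 0.7) = 0.3200/0.7500 = 0.4267
Terminal stock prices: S_uuu = 182.9, S_uud = 88.3, S_udd = 42.63, S_ddd = 20.58
Terminal payoffs (K − S): max(-112.9, 0) = 0, max(-18.3, 0) = 0, max(27.37, 0) = 27.37, max(49.42, 0) = 49.42
Node uu (S = 126.2): V_uu = 1/1.02·[0.4267·0.0000 + 0.5733·0.0000] = 0.0000
Node ud (S = 60.9): V_ud = 1/1.02·[0.4267·0.0000 + 0.5733·27.3700] = 15.3844
Node dd (S = 29.4): V_dd = 1/1.02·[0.4267·27.3700 + 0.5733·49.4200] = 39.2275
Node u (S = 87): V_u = 1/1.02·[0.4267·0.0000 + 0.5733·15.3844] = 8.6475
Node d (S = 42): V_d = 1/1.02·[0.4267·15.3844 + 0.5733·39.2275] = 28.4847
Node 0 (S = 60): V_0 = 1/1.02·[0.4267·8.6475 + 0.5733·28.4847] = 19.6283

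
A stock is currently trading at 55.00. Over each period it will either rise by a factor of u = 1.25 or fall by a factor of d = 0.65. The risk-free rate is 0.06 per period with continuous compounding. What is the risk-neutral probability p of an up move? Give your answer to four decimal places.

p = 0.6864

Risk-neutral probability p = (e^0.06 − 0.65)/(1.25 − 0.65) = 0.4118/0.6000 = 0.6864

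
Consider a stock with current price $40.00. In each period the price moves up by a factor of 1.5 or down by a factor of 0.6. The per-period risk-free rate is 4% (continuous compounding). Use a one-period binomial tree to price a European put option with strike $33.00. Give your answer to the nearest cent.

Risk-neutral probability p = (e^0.04 − 0.6)/(1.5 − 0.6) = 0.4408/0.9000 = 0.4898
Terminal stock prices: S_u = 60, S_d = 24
Terminal payoffs (K − S): max(-27, 0) = 0, max(9, 0) = 9
Node 0 (S = 40): V_0 = e^(−0.04)·[0.4898·0.0000 + 0.5102·9.0000] = 4.4118

$4.41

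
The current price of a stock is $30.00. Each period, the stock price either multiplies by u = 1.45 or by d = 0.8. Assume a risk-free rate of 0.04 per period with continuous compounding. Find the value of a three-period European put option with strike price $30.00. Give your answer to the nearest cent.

Risk-neutral probability p = (e^0.04 − 0.8)/(1.45 − 0.8) = 0.2408/0.6500 = 0.3705
Terminal stock prices: S_uuu = 91.46, S_uud = 50.46, S_udd = 27.84, S_ddd = 15.36
Terminal payoffs (K − S): max(-61.46, 0) = 0, max(-20.46, 0) = 0, max(2.16, 0) = 2.16, max(14.64, 0) = 14.64
Node uu (S = 63.08): V_uu = e^(−0.04)·[0.3705·0.0000 + 0.6295·0.0000] = 0.0000
Node ud (S = 34.8): V_ud = e^(−0.04)·[0.3705·0.0000 + 0.6295·2.1600] = 1.3065
Node dd (S = 19.2): V_dd = e^(−0.04)·[0.3705·2.1600 + 0.6295·14.6400] = 9.6237
Node u (S = 43.5): V_u = e^(−0.04)·[0.3705·0.0000 + 0.6295·1.3065] = 0.7902
Node d (S = 24): V_d = e^(−0.04)·[0.3705·1.3065 + 0.6295·9.6237] = 6.2858
Node 0 (S = 30): V_0 = e^(−0.04)·[0.3705·0.7902 + 0.6295·6.2858] = 4.0832

$4.08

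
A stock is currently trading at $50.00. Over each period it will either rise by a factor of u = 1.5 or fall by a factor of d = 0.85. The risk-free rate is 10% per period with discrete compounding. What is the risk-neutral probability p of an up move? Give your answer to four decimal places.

Risk-neutral probability p = (1 + 0.1 − 0.85)/(1.5 − 0.85) = 0.2500/0.6500 = 0.3846

p = 0.3846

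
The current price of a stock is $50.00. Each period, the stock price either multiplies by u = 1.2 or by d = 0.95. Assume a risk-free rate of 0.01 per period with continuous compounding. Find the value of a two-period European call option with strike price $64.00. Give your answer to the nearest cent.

Risk-neutral probability p = (e^0.01 − 0.95)/(1.2 − 0.95) = 0.0601/0.2500 = 0.2402
Terminal stock prices: S_uu = 72, S_ud = 57, S_dd = 45.12
Terminal payoffs (S − K): max(8, 0) = 8, max(-7, 0) = 0, max(-18.88, 0) = 0
Node u (S = 60): V_u = e^(−0.01)·[0.2402·8.0000 + 0.7598·0.0000] = 1.9025
Node d (S = 47.5): V_d = e^(−0.01)·[0.2402·0.0000 + 0.7598·0.0000] = 0.0000
Node 0 (S = 50): V_0 = e^(−0.01)·[0.2402·1.9025 + 0.7598·0.0000] = 0.4524

$0.45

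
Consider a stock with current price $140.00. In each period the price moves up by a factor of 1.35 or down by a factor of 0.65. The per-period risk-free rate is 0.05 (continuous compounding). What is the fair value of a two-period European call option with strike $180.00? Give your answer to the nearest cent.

$22.34

Risk-neutral probability p = (e^0.05 − 0.65)/(1.35 − 0.65) = 0.4013/0.7000 = 0.5732
Terminal stock prices: S_uu = 255.2, S_ud = 122.9, S_dd = 59.15
Terminal payoffs (S − K): max(75.15, 0) = 75.15, max(-57.15, 0) = 0, max(-120.8, 0) = 0
Node u (S = 189): V_u = e^(−0.05)·[0.5732·75.1500 + 0.4268·0.0000] = 40.9783
Node d (S = 91): V_d = e^(−0.05)·[0.5732·0.0000 + 0.4268·0.0000] = 0.0000
Node 0 (S = 140): V_0 = e^(−0.05)·[0.5732·40.9783 + 0.4268·0.0000] = 22.3449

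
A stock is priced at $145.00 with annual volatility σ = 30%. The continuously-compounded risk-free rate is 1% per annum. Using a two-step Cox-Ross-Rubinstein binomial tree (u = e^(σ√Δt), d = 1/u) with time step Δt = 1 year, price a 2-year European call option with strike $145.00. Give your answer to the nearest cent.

$22.83

CRR parameters: u = e^(σ√Δt) = e^(0.3·√1) = 1.3499, d = 1/u = 0.7408
Per-period rate: rΔt = 0.01·1 = 0.01, so R = e^0.01 = 1.0101
Risk-neutral probability p = (e^0.01 − 0.7408)/(1.3499 − 0.7408) = 0.2692/0.6090 = 0.4421
Terminal stock prices: S_uu = 264.2, S_ud = 145, S_dd = 79.58
Terminal payoffs (S − K): max(119.2, 0) = 119.2, max(0, 0) = 0, max(-65.42, 0) = 0
Node u (S = 195.7): V_u = e^(−0.01)·[0.4421·119.2072 + 0.5579·0.0000] = 52.1723
Node d (S = 107.4): V_d = e^(−0.01)·[0.4421·0.0000 + 0.5579·0.0000] = 0.0000
Node 0 (S = 145): V_0 = e^(−0.01)·[0.4421·52.1723 + 0.5579·0.0000] = 22.8338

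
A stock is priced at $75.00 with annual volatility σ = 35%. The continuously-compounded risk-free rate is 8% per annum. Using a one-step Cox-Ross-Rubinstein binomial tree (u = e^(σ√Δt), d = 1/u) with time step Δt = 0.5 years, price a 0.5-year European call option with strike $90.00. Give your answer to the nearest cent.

CRR parameters: u = e^(σ√Δt) = e^(0.35·√0.5) = 1.2808, d = 1/u = 0.7808
Per-period rate: rΔt = 0.08·0.5 = 0.04, so R = e^0.04 = 1.0408
Risk-neutral probability p = (e^0.04 − 0.7808)/(1.2808 − 0.7808) = 0.2601/0.5000 = 0.5201
Terminal stock prices: S_u = 96.06, S_d = 58.56
Terminal payoffs (S − K): max(6.06, 0) = 6.06, max(-31.44, 0) = 0
Node 0 (S = 75): V_0 = e^(−0.04)·[0.5201·6.0602 + 0.4799·0.0000] = 3.0281

$3.03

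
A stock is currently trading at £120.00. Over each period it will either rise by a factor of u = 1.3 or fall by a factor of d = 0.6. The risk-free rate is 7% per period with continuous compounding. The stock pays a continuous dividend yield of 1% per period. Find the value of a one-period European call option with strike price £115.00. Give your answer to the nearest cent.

Per-period risk-free factor R = e^0.07 = 1.0725; dividend-adjusted growth = e^(0.07−0.01) = 1.0618.
Risk-neutral probability p = (1.0618 − 0.6)/(1.3 − 0.6) = 0.4618/0.7000 = 0.6598
Terminal stock prices: S_u = 156, S_d = 72
Terminal payoffs (S − K): max(41, 0) = 41, max(-43, 0) = 0
Node 0 (S = 120): V_0 = e^(−0.07)·[0.6598·41.0000 + 0.3402·0.0000] = 25.2217

£25.22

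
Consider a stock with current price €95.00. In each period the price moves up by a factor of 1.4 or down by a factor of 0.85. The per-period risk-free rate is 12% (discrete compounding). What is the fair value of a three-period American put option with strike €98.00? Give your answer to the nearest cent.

Risk-neutral probability p = (1 + 0.12 − 0.85)/(1.4 − 0.85) = 0.2700/0.5500 = 0.4909
Terminal stock prices: S_uuu = 260.7, S_uud = 158.3, S_udd = 96.09, S_ddd = 58.34
Terminal payoffs (K − S): max(-162.7, 0) = 0, max(-60.27, 0) = 0, max(1.908, 0) = 1.908, max(39.66, 0) = 39.66
Node uu (S = 186.2): continuation = 1/1.12·[0.4909·0.0000 + 0.5091·0.0000] = 0.0000; exercise value = 0.0000 ≤ continuation, so V_uu = 0.0000
Node ud (S = 113): continuation = 1/1.12·[0.4909·0.0000 + 0.5091·1.9075] = 0.8670; exercise value = 0.0000 ≤ continuation, so V_ud = 0.8670
Node dd (S = 68.64): continuation = 1/1.12·[0.4909·1.9075 + 0.5091·39.6581] = 18.8625; exercise value = 29.3625 > continuation, so V_dd = 29.3625 (exercise)
Node u (S = 133): continuation = 1/1.12·[0.4909·0.0000 + 0.5091·0.8670] = 0.3941; exercise value = 0.0000 ≤ continuation, so V_u = 0.3941
Node d (S = 80.75): continuation = 1/1.12·[0.4909·0.8670 + 0.5091·29.3625] = 13.7266; exercise value = 17.2500 > continuation, so V_d = 17.2500 (exercise)
Node 0 (S = 95): continuation = 1/1.12·[0.4909·0.3941 + 0.5091·17.2500] = 8.0137; exercise value = 3.0000 ≤ continuation, so V_0 = 8.0137

€8.01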